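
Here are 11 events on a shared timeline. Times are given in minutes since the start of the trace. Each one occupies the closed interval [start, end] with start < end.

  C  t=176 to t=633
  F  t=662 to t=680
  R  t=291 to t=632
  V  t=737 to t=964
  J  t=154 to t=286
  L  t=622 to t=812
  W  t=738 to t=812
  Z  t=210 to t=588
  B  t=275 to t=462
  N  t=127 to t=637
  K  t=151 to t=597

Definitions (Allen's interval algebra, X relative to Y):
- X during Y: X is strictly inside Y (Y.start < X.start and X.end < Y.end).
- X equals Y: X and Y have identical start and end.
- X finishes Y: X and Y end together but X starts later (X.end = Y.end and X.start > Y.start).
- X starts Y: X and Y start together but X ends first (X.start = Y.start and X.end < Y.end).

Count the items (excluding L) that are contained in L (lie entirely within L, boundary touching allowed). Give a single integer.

2

Target L = [t=622, t=812].
B [t=275, t=462] → before → no.
C [t=176, t=633] → overlaps → no.
F [t=662, t=680] → during → counts.
J [t=154, t=286] → before → no.
K [t=151, t=597] → before → no.
N [t=127, t=637] → overlaps → no.
R [t=291, t=632] → overlaps → no.
V [t=737, t=964] → overlapped-by → no.
W [t=738, t=812] → finishes → counts.
Z [t=210, t=588] → before → no.
Total: 2.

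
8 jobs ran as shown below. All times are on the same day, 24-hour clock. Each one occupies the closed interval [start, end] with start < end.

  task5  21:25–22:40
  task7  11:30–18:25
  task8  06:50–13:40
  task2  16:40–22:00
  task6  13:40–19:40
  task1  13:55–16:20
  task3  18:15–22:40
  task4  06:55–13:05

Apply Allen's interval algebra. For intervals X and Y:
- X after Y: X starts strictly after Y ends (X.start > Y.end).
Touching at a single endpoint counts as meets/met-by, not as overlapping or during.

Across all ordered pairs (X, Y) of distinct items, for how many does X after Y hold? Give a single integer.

Checking all 56 ordered pairs for relation 'after'; matching pairs in alphabetical order:
(task1, task4): task1 after task4 ✓
(task1, task8): task1 after task8 ✓
(task2, task1): task2 after task1 ✓
(task2, task4): task2 after task4 ✓
(task2, task8): task2 after task8 ✓
(task3, task1): task3 after task1 ✓
(task3, task4): task3 after task4 ✓
(task3, task8): task3 after task8 ✓
(task5, task1): task5 after task1 ✓
(task5, task4): task5 after task4 ✓
(task5, task6): task5 after task6 ✓
(task5, task7): task5 after task7 ✓
(task5, task8): task5 after task8 ✓
(task6, task4): task6 after task4 ✓
Count: 14.

14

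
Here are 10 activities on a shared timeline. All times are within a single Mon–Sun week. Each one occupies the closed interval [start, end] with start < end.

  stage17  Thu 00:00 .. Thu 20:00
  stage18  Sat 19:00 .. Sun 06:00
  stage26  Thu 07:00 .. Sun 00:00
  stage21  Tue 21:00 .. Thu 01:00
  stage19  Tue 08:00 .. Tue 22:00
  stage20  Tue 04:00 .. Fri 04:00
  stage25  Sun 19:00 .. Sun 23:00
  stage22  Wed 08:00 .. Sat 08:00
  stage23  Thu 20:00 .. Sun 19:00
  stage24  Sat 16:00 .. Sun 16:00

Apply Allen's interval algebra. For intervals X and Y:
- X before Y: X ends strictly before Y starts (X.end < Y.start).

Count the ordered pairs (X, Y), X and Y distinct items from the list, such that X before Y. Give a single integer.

Checking all 90 ordered pairs for relation 'before'; matching pairs in alphabetical order:
(stage17, stage18): stage17 before stage18 ✓
(stage17, stage24): stage17 before stage24 ✓
(stage17, stage25): stage17 before stage25 ✓
(stage18, stage25): stage18 before stage25 ✓
(stage19, stage17): stage19 before stage17 ✓
(stage19, stage18): stage19 before stage18 ✓
(stage19, stage22): stage19 before stage22 ✓
(stage19, stage23): stage19 before stage23 ✓
(stage19, stage24): stage19 before stage24 ✓
(stage19, stage25): stage19 before stage25 ✓
(stage19, stage26): stage19 before stage26 ✓
(stage20, stage18): stage20 before stage18 ✓
(stage20, stage24): stage20 before stage24 ✓
(stage20, stage25): stage20 before stage25 ✓
(stage21, stage18): stage21 before stage18 ✓
(stage21, stage23): stage21 before stage23 ✓
(stage21, stage24): stage21 before stage24 ✓
(stage21, stage25): stage21 before stage25 ✓
(stage21, stage26): stage21 before stage26 ✓
(stage22, stage18): stage22 before stage18 ✓
(stage22, stage24): stage22 before stage24 ✓
(stage22, stage25): stage22 before stage25 ✓
(stage24, stage25): stage24 before stage25 ✓
(stage26, stage25): stage26 before stage25 ✓
Count: 24.

24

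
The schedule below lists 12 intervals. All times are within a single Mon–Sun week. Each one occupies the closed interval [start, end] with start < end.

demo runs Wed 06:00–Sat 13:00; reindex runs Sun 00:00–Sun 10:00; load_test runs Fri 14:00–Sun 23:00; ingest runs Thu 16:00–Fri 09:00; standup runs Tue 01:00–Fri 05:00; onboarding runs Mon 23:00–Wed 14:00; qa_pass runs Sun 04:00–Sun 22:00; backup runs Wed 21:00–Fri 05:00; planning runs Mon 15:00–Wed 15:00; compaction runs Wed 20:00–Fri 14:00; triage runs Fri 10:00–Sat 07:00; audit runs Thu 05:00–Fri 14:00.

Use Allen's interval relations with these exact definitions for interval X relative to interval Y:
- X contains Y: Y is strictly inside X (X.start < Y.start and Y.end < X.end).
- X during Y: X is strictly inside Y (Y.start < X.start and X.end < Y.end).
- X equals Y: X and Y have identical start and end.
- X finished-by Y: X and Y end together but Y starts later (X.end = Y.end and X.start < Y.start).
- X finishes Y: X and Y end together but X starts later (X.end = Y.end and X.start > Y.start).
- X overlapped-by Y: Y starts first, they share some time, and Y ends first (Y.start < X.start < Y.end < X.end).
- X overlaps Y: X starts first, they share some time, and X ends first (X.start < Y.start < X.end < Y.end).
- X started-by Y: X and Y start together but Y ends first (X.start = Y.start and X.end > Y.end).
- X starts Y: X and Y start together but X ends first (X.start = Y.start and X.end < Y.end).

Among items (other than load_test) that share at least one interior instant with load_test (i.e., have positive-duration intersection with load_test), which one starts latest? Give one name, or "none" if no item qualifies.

Target load_test = [Fri 14:00, Sun 23:00].
audit [Thu 05:00, Fri 14:00] → meets → excluded.
backup [Wed 21:00, Fri 05:00] → before → excluded.
compaction [Wed 20:00, Fri 14:00] → meets → excluded.
demo [Wed 06:00, Sat 13:00] → overlaps → candidate.
ingest [Thu 16:00, Fri 09:00] → before → excluded.
onboarding [Mon 23:00, Wed 14:00] → before → excluded.
planning [Mon 15:00, Wed 15:00] → before → excluded.
qa_pass [Sun 04:00, Sun 22:00] → during → candidate.
reindex [Sun 00:00, Sun 10:00] → during → candidate.
standup [Tue 01:00, Fri 05:00] → before → excluded.
triage [Fri 10:00, Sat 07:00] → overlaps → candidate.
Among candidates, latest start is Sun 04:00 → qa_pass.

qa_pass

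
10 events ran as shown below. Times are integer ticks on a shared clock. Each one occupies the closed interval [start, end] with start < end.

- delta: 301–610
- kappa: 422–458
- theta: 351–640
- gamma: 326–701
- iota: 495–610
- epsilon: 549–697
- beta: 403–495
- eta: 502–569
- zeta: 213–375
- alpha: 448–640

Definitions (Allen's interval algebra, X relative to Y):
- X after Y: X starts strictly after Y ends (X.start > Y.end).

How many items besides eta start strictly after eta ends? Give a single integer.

0

Target eta = [502, 569].
alpha [448, 640] → contains → no.
beta [403, 495] → before → no.
delta [301, 610] → contains → no.
epsilon [549, 697] → overlapped-by → no.
gamma [326, 701] → contains → no.
iota [495, 610] → contains → no.
kappa [422, 458] → before → no.
theta [351, 640] → contains → no.
zeta [213, 375] → before → no.
Total: 0.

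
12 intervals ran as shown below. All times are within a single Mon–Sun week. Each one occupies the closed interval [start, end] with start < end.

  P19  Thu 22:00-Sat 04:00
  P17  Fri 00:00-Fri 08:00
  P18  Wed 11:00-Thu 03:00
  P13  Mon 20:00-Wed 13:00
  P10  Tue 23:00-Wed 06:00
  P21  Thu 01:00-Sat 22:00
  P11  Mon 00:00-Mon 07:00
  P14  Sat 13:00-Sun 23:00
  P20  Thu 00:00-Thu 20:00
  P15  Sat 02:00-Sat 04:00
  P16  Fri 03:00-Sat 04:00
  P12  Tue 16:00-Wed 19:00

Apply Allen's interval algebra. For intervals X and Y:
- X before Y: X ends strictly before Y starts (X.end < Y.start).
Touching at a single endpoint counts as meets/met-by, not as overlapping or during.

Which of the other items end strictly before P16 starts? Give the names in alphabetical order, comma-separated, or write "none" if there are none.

Target P16 = [Fri 03:00, Sat 04:00].
P10 [Tue 23:00, Wed 06:00] → before → yes.
P11 [Mon 00:00, Mon 07:00] → before → yes.
P12 [Tue 16:00, Wed 19:00] → before → yes.
P13 [Mon 20:00, Wed 13:00] → before → yes.
P14 [Sat 13:00, Sun 23:00] → after → no.
P15 [Sat 02:00, Sat 04:00] → finishes → no.
P17 [Fri 00:00, Fri 08:00] → overlaps → no.
P18 [Wed 11:00, Thu 03:00] → before → yes.
P19 [Thu 22:00, Sat 04:00] → finished-by → no.
P20 [Thu 00:00, Thu 20:00] → before → yes.
P21 [Thu 01:00, Sat 22:00] → contains → no.
Result: P10, P11, P12, P13, P18, P20.

P10, P11, P12, P13, P18, P20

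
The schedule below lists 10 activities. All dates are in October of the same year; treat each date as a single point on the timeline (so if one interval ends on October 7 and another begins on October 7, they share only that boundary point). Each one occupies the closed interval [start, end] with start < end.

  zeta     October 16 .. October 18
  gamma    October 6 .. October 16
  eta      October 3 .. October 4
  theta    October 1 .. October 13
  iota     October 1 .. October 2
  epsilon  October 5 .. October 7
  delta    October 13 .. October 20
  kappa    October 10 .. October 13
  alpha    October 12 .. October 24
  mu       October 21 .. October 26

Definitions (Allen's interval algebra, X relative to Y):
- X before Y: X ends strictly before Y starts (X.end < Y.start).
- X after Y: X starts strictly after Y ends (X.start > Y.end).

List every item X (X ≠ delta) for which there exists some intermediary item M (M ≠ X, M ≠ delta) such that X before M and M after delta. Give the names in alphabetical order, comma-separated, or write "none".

epsilon, eta, gamma, iota, kappa, theta, zeta

Target delta = [October 13, October 20].
Intermediaries M with M after delta: mu.
Via mu — items with X before mu: epsilon, eta, gamma, iota, kappa, theta, zeta.
Union: epsilon, eta, gamma, iota, kappa, theta, zeta.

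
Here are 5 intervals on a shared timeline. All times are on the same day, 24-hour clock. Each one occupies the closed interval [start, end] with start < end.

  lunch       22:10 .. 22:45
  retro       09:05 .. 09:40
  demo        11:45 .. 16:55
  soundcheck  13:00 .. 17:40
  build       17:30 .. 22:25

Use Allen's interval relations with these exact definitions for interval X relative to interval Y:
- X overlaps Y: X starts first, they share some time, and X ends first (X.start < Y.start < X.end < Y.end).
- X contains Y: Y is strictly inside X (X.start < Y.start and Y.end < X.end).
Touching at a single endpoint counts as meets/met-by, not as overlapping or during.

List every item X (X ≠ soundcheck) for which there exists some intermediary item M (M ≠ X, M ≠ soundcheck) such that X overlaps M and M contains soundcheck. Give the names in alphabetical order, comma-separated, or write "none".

none

Target soundcheck = [13:00, 17:40].
Intermediaries M with M contains soundcheck: none.
Union: none.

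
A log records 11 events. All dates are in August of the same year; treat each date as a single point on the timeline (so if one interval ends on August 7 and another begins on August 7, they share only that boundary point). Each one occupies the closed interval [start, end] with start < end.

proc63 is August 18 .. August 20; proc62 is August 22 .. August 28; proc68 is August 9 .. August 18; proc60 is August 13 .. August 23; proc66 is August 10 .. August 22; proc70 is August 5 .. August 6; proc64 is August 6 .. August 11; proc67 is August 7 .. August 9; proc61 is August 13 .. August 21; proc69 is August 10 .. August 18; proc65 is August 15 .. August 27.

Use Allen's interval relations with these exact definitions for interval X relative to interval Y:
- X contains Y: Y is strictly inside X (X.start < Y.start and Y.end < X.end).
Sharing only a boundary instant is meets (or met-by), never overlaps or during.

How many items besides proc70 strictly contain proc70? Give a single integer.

Target proc70 = [August 5, August 6].
proc60 [August 13, August 23] → after → no.
proc61 [August 13, August 21] → after → no.
proc62 [August 22, August 28] → after → no.
proc63 [August 18, August 20] → after → no.
proc64 [August 6, August 11] → met-by → no.
proc65 [August 15, August 27] → after → no.
proc66 [August 10, August 22] → after → no.
proc67 [August 7, August 9] → after → no.
proc68 [August 9, August 18] → after → no.
proc69 [August 10, August 18] → after → no.
Total: 0.

0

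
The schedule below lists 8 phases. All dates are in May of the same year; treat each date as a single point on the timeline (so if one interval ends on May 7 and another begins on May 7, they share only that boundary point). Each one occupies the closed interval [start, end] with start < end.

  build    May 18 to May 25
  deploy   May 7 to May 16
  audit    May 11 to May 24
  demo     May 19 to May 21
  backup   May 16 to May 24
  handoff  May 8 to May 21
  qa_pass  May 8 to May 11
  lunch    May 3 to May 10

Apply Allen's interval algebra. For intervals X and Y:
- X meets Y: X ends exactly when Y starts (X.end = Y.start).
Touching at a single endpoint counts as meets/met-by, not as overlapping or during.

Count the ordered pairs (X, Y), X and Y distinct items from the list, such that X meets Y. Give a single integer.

Checking all 56 ordered pairs for relation 'meets'; matching pairs in alphabetical order:
(deploy, backup): deploy meets backup ✓
(qa_pass, audit): qa_pass meets audit ✓
Count: 2.

2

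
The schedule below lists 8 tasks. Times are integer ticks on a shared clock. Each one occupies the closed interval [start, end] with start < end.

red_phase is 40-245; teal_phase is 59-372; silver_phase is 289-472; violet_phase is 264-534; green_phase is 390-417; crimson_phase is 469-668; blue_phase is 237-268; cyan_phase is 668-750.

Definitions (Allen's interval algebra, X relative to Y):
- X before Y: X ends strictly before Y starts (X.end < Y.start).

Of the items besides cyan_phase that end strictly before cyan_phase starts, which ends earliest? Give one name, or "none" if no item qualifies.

red_phase

Target cyan_phase = [668, 750].
blue_phase [237, 268] → before → candidate.
crimson_phase [469, 668] → meets → excluded.
green_phase [390, 417] → before → candidate.
red_phase [40, 245] → before → candidate.
silver_phase [289, 472] → before → candidate.
teal_phase [59, 372] → before → candidate.
violet_phase [264, 534] → before → candidate.
Among candidates, earliest end is 245 → red_phase.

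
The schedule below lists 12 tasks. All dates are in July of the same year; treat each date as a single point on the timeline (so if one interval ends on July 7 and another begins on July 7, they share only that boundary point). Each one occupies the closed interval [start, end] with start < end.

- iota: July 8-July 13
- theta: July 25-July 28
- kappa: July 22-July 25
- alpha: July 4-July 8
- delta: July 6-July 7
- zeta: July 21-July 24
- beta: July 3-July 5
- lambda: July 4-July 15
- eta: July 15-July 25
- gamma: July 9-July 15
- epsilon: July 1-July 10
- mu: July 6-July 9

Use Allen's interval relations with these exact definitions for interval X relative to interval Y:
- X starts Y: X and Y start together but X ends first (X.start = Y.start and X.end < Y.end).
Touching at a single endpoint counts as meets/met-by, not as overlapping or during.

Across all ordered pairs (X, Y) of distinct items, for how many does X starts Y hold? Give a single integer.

2

Checking all 132 ordered pairs for relation 'starts'; matching pairs in alphabetical order:
(alpha, lambda): alpha starts lambda ✓
(delta, mu): delta starts mu ✓
Count: 2.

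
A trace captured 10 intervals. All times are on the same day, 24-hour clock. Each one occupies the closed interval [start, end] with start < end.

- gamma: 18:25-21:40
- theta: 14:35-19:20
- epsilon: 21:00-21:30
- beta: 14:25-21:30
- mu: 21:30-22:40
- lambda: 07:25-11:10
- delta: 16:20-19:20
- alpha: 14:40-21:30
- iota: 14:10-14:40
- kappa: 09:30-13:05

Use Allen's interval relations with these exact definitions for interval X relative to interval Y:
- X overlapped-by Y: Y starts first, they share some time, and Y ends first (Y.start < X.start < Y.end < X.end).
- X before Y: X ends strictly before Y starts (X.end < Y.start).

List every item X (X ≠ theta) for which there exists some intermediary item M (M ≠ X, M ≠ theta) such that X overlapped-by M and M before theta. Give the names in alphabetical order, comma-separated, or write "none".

Target theta = [14:35, 19:20].
Intermediaries M with M before theta: kappa, lambda.
Via kappa — items with X overlapped-by kappa: none.
Via lambda — items with X overlapped-by lambda: kappa.
Union: kappa.

kappa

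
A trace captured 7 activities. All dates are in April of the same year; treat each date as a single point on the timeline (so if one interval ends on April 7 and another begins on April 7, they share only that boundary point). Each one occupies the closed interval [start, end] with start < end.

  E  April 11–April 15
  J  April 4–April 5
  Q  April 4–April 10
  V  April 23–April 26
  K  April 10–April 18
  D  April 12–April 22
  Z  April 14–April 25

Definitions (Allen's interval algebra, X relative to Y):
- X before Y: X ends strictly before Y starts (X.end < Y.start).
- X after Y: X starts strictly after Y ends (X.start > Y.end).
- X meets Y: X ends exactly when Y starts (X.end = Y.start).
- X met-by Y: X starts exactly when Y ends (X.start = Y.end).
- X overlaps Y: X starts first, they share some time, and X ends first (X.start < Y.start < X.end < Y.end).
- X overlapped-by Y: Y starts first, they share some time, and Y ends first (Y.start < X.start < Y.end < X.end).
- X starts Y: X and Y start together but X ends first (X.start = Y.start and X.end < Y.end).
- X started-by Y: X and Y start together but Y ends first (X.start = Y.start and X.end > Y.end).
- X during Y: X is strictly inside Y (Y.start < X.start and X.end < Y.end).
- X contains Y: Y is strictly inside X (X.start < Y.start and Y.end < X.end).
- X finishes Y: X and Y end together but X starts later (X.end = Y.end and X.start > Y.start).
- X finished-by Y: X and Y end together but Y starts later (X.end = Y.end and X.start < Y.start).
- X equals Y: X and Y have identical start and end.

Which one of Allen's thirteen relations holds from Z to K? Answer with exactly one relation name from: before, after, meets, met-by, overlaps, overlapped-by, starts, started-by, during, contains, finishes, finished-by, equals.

overlapped-by

Z = [April 14, April 25]; K = [April 10, April 18].
Compare endpoints: Z.start > K.start, Z.start < K.end, Z.end > K.start, Z.end > K.end.
That pattern is 'overlapped-by'.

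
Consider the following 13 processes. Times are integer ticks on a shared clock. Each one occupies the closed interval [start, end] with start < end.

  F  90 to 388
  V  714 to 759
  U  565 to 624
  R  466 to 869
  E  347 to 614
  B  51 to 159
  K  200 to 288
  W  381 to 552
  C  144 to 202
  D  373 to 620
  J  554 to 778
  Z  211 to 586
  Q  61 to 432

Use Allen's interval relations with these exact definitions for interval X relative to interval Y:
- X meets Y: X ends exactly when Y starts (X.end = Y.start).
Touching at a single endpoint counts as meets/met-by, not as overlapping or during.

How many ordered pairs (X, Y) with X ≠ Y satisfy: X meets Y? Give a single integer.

Checking all 156 ordered pairs for relation 'meets'; matching pairs in alphabetical order:
No pair satisfies it.
Count: 0.

0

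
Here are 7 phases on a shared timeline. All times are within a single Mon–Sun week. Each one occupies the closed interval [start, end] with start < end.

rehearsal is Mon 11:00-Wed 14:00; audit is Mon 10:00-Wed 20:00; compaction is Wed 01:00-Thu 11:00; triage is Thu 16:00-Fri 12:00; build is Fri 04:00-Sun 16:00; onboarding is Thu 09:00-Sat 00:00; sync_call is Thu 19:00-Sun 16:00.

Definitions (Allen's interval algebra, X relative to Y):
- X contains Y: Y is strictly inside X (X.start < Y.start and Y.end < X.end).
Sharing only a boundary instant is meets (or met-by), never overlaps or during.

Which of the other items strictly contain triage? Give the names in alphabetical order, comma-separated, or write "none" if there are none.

onboarding

Target triage = [Thu 16:00, Fri 12:00].
audit [Mon 10:00, Wed 20:00] → before → no.
build [Fri 04:00, Sun 16:00] → overlapped-by → no.
compaction [Wed 01:00, Thu 11:00] → before → no.
onboarding [Thu 09:00, Sat 00:00] → contains → yes.
rehearsal [Mon 11:00, Wed 14:00] → before → no.
sync_call [Thu 19:00, Sun 16:00] → overlapped-by → no.
Result: onboarding.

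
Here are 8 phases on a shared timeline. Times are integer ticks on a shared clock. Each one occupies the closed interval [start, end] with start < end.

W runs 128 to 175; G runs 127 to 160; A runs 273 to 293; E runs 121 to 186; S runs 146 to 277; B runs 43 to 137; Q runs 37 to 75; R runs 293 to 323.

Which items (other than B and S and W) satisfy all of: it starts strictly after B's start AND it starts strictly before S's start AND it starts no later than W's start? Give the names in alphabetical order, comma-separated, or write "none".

E, G

Conditions: its start is strictly after B's start (X.start > 43) AND its start is strictly before S's start (X.start < 146) AND its start is no later than W's start (X.start <= 128).
A: start 273 > 43? ✓; start 273 < 146? ✗; start 273 <= 128? ✗ → no.
E: start 121 > 43? ✓; start 121 < 146? ✓; start 121 <= 128? ✓ → yes.
G: start 127 > 43? ✓; start 127 < 146? ✓; start 127 <= 128? ✓ → yes.
Q: start 37 > 43? ✗; start 37 < 146? ✓; start 37 <= 128? ✓ → no.
R: start 293 > 43? ✓; start 293 < 146? ✗; start 293 <= 128? ✗ → no.
Result: E, G.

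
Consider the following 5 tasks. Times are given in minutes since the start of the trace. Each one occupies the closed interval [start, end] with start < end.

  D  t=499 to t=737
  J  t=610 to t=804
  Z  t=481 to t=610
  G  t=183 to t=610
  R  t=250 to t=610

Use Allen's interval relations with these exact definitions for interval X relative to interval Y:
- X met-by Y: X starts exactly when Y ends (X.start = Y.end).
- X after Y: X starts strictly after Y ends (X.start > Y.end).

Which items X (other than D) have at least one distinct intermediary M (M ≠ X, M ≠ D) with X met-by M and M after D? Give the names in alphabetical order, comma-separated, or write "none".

none

Target D = [t=499, t=737].
Intermediaries M with M after D: none.
Union: none.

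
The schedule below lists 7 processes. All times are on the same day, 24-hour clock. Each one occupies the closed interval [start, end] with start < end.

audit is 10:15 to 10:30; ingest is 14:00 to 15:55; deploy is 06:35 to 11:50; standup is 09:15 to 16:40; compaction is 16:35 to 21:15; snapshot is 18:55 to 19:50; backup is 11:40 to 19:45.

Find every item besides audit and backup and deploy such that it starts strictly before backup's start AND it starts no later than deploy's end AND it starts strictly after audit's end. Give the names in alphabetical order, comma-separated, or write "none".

Conditions: its start is strictly before backup's start (X.start < 11:40) AND its start is no later than deploy's end (X.start <= 11:50) AND its start is strictly after audit's end (X.start > 10:30).
compaction: start 16:35 < 11:40? ✗; start 16:35 <= 11:50? ✗; start 16:35 > 10:30? ✓ → no.
ingest: start 14:00 < 11:40? ✗; start 14:00 <= 11:50? ✗; start 14:00 > 10:30? ✓ → no.
snapshot: start 18:55 < 11:40? ✗; start 18:55 <= 11:50? ✗; start 18:55 > 10:30? ✓ → no.
standup: start 09:15 < 11:40? ✓; start 09:15 <= 11:50? ✓; start 09:15 > 10:30? ✗ → no.
Result: none.

none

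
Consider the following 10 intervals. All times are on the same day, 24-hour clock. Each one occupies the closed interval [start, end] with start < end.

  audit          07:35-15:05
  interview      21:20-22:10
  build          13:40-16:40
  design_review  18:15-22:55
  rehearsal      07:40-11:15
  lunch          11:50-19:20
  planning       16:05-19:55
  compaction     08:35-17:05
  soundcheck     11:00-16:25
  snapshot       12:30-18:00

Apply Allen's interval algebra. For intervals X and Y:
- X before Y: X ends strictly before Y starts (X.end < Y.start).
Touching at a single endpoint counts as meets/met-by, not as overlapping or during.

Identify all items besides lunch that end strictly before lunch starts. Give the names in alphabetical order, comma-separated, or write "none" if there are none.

rehearsal

Target lunch = [11:50, 19:20].
audit [07:35, 15:05] → overlaps → no.
build [13:40, 16:40] → during → no.
compaction [08:35, 17:05] → overlaps → no.
design_review [18:15, 22:55] → overlapped-by → no.
interview [21:20, 22:10] → after → no.
planning [16:05, 19:55] → overlapped-by → no.
rehearsal [07:40, 11:15] → before → yes.
snapshot [12:30, 18:00] → during → no.
soundcheck [11:00, 16:25] → overlaps → no.
Result: rehearsal.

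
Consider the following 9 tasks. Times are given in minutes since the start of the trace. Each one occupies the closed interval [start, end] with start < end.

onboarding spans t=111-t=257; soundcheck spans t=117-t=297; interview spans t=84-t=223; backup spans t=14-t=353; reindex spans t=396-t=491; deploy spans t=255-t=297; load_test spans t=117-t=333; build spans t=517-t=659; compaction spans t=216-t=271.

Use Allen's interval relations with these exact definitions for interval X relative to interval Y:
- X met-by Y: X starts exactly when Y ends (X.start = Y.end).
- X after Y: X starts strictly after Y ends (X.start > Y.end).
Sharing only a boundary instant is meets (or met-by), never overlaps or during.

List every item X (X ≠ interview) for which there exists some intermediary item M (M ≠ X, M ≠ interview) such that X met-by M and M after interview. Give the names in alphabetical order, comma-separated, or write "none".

Target interview = [t=84, t=223].
Intermediaries M with M after interview: build, deploy, reindex.
Via build — items with X met-by build: none.
Via deploy — items with X met-by deploy: none.
Via reindex — items with X met-by reindex: none.
Union: none.

none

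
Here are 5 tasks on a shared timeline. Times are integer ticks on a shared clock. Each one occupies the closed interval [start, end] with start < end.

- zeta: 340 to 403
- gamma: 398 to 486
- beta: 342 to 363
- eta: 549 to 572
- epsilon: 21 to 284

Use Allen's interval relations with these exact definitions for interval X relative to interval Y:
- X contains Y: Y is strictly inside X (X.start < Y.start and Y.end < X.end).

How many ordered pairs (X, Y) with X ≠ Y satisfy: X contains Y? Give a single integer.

Checking all 20 ordered pairs for relation 'contains'; matching pairs in alphabetical order:
(zeta, beta): zeta contains beta ✓
Count: 1.

1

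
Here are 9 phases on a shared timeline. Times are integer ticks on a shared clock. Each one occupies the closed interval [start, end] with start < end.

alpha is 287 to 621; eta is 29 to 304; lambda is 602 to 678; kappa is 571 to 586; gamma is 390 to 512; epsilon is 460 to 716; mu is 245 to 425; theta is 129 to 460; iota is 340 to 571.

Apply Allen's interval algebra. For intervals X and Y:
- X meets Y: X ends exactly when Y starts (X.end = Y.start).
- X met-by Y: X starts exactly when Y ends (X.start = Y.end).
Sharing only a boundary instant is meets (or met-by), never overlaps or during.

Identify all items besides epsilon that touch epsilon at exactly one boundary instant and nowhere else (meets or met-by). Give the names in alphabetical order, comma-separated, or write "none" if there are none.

theta

Target epsilon = [460, 716].
alpha [287, 621] → overlaps → no.
eta [29, 304] → before → no.
gamma [390, 512] → overlaps → no.
iota [340, 571] → overlaps → no.
kappa [571, 586] → during → no.
lambda [602, 678] → during → no.
mu [245, 425] → before → no.
theta [129, 460] → meets → yes.
Result: theta.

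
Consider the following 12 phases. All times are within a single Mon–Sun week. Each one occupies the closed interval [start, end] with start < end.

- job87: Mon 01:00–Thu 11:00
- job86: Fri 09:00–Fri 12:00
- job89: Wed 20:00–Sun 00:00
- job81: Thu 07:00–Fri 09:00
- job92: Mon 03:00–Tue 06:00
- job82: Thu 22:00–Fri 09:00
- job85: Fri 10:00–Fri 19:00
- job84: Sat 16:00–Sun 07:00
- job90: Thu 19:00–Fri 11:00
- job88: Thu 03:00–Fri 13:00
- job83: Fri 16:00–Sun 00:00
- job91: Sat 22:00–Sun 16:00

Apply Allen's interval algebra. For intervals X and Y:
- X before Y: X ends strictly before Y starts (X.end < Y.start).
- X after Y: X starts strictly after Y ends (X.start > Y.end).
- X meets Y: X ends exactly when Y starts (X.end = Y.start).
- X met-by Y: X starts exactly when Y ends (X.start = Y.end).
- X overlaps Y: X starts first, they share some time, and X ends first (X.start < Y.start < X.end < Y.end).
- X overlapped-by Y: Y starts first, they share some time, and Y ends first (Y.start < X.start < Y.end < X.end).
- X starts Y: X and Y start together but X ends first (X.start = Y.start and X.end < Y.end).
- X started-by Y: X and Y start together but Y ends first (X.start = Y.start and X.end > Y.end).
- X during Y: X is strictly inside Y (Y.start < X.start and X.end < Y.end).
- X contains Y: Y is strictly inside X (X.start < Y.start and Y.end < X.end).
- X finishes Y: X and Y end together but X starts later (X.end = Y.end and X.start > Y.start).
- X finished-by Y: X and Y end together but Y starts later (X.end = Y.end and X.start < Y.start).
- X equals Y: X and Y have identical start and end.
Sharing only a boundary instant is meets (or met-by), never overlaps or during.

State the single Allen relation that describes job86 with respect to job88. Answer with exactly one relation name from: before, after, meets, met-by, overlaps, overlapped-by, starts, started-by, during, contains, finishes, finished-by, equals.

job86 = [Fri 09:00, Fri 12:00]; job88 = [Thu 03:00, Fri 13:00].
Compare endpoints: job86.start > job88.start, job86.start < job88.end, job86.end > job88.start, job86.end < job88.end.
That pattern is 'during'.

during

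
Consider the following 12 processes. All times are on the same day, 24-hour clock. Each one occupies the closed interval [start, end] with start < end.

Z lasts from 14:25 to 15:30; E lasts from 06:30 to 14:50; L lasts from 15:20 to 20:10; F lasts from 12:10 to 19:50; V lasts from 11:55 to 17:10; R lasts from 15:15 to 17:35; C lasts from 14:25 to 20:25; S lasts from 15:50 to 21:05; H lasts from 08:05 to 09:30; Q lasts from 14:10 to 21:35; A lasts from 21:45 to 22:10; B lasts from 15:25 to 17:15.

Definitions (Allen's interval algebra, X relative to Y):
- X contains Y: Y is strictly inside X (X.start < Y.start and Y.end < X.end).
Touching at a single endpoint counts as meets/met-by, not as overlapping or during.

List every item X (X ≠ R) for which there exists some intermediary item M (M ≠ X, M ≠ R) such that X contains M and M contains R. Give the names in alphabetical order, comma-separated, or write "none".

Target R = [15:15, 17:35].
Intermediaries M with M contains R: C, F, Q.
Via C — items with X contains C: Q.
Via F — items with X contains F: none.
Via Q — items with X contains Q: none.
Union: Q.

Q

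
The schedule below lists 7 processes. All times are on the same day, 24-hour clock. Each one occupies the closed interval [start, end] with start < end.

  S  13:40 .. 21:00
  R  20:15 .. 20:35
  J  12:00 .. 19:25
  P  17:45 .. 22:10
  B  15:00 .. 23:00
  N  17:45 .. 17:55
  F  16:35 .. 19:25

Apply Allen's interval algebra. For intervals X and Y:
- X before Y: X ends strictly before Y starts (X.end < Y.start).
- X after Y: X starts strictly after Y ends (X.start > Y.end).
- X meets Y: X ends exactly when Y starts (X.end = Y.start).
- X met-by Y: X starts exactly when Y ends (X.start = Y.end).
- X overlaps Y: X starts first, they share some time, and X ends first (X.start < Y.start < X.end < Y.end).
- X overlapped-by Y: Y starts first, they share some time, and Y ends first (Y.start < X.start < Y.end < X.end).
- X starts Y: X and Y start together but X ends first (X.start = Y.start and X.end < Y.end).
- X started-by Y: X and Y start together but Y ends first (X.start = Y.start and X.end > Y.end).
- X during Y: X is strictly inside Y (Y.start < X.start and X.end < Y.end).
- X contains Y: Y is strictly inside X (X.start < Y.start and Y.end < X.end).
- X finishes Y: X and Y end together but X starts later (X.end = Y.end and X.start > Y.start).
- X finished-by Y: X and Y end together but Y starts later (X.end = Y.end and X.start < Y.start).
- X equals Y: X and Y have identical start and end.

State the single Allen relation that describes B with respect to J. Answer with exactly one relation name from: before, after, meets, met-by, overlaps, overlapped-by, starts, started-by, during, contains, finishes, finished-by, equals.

B = [15:00, 23:00]; J = [12:00, 19:25].
Compare endpoints: B.start > J.start, B.start < J.end, B.end > J.start, B.end > J.end.
That pattern is 'overlapped-by'.

overlapped-by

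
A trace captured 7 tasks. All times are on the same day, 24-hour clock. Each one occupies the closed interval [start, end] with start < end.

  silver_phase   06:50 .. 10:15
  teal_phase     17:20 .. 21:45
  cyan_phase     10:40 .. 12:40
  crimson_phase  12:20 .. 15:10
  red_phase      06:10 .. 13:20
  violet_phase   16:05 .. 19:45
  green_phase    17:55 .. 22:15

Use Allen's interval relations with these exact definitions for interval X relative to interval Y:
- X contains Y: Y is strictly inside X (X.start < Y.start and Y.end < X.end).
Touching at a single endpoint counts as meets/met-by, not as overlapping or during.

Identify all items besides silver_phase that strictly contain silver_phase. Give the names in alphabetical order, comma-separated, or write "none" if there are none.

red_phase

Target silver_phase = [06:50, 10:15].
crimson_phase [12:20, 15:10] → after → no.
cyan_phase [10:40, 12:40] → after → no.
green_phase [17:55, 22:15] → after → no.
red_phase [06:10, 13:20] → contains → yes.
teal_phase [17:20, 21:45] → after → no.
violet_phase [16:05, 19:45] → after → no.
Result: red_phase.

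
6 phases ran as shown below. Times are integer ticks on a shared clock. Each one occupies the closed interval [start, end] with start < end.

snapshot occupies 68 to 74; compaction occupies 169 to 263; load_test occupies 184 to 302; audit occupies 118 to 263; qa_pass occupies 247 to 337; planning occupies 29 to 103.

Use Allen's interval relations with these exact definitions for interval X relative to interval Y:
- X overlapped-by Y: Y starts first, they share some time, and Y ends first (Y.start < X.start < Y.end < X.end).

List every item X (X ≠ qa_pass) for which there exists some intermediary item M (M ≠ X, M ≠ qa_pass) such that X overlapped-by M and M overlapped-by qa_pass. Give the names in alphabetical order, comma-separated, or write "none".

Target qa_pass = [247, 337].
Intermediaries M with M overlapped-by qa_pass: none.
Union: none.

none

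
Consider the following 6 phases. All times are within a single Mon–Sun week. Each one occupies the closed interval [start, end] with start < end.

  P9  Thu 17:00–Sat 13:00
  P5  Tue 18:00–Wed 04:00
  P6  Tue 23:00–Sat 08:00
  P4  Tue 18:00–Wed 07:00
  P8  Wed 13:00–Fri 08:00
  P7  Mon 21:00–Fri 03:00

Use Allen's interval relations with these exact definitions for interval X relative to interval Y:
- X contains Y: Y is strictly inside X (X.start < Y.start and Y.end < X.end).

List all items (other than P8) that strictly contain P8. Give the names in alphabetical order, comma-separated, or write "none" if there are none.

Target P8 = [Wed 13:00, Fri 08:00].
P4 [Tue 18:00, Wed 07:00] → before → no.
P5 [Tue 18:00, Wed 04:00] → before → no.
P6 [Tue 23:00, Sat 08:00] → contains → yes.
P7 [Mon 21:00, Fri 03:00] → overlaps → no.
P9 [Thu 17:00, Sat 13:00] → overlapped-by → no.
Result: P6.

P6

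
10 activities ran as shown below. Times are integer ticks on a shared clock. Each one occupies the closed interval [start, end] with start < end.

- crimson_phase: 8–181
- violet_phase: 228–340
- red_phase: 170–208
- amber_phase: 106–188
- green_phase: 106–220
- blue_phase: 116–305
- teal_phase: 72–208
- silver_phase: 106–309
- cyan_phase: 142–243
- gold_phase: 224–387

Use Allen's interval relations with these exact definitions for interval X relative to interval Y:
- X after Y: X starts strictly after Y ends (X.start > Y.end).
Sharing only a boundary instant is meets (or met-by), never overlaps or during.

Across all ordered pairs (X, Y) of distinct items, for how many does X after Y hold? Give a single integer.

Checking all 90 ordered pairs for relation 'after'; matching pairs in alphabetical order:
(gold_phase, amber_phase): gold_phase after amber_phase ✓
(gold_phase, crimson_phase): gold_phase after crimson_phase ✓
(gold_phase, green_phase): gold_phase after green_phase ✓
(gold_phase, red_phase): gold_phase after red_phase ✓
(gold_phase, teal_phase): gold_phase after teal_phase ✓
(violet_phase, amber_phase): violet_phase after amber_phase ✓
(violet_phase, crimson_phase): violet_phase after crimson_phase ✓
(violet_phase, green_phase): violet_phase after green_phase ✓
(violet_phase, red_phase): violet_phase after red_phase ✓
(violet_phase, teal_phase): violet_phase after teal_phase ✓
Count: 10.

10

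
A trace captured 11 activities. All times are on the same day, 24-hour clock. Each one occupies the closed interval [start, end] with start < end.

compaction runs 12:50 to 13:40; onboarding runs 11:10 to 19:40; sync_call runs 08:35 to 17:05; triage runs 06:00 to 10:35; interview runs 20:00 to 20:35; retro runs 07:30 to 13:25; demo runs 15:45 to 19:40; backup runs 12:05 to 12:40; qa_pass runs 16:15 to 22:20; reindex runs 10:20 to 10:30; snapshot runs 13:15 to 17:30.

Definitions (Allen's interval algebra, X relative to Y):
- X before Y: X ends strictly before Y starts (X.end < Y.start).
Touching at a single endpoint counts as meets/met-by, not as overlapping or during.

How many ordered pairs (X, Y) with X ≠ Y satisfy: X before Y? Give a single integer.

Checking all 110 ordered pairs for relation 'before'; matching pairs in alphabetical order:
(backup, compaction): backup before compaction ✓
(backup, demo): backup before demo ✓
(backup, interview): backup before interview ✓
(backup, qa_pass): backup before qa_pass ✓
(backup, snapshot): backup before snapshot ✓
(compaction, demo): compaction before demo ✓
(compaction, interview): compaction before interview ✓
(compaction, qa_pass): compaction before qa_pass ✓
(demo, interview): demo before interview ✓
(onboarding, interview): onboarding before interview ✓
(reindex, backup): reindex before backup ✓
(reindex, compaction): reindex before compaction ✓
(reindex, demo): reindex before demo ✓
(reindex, interview): reindex before interview ✓
(reindex, onboarding): reindex before onboarding ✓
(reindex, qa_pass): reindex before qa_pass ✓
(reindex, snapshot): reindex before snapshot ✓
(retro, demo): retro before demo ✓
(retro, interview): retro before interview ✓
(retro, qa_pass): retro before qa_pass ✓
(snapshot, interview): snapshot before interview ✓
(sync_call, interview): sync_call before interview ✓
(triage, backup): triage before backup ✓
(triage, compaction): triage before compaction ✓
... plus 5 further pairs not listed.
Count: 29.

29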